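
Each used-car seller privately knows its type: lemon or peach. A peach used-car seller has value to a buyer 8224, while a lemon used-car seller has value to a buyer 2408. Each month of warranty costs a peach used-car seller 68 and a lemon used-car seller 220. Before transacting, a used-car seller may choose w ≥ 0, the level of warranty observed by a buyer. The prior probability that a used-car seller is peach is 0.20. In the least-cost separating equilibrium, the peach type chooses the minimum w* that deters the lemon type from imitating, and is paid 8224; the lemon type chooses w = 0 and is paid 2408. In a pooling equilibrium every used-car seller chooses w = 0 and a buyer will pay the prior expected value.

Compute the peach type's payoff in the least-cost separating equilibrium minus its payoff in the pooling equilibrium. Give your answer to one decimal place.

Least-cost separating signal: w* solves 2408 = 8224 − 220·w*, so w* = (8224 − 2408)/220 ≈ 26.4364.
Peach type's separating payoff: 8224 − 68 × w* = 8224 − 68 × (8224 − 2408)/220 = 8224 − 395488/220 ≈ 6426.327.
Pooling payoff: 0.20 × 8224 + 0.80 × 2408 = 3571.2.
Difference: 6426.327 − 3571.2 = 2855.127, i.e. 2855.1 to one decimal place.
The peach type prefers to separate.

2855.1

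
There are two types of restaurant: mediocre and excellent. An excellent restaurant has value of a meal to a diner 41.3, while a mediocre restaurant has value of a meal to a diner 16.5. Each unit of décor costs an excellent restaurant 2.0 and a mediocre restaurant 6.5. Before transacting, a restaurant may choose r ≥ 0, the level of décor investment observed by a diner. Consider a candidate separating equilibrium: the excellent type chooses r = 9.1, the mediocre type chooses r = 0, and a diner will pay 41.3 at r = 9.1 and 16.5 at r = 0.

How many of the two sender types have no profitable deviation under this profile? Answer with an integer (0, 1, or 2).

Mediocre type: stay at 0 → 16.5; mimic → 41.3 − 6.5 × 9.1 = -17.85. IC holds (16.5 ≥ -17.85).
Excellent type: signal → 41.3 − 2.0 × 9.1 = 23.1; deviate to 0 → 16.5. IC holds (23.1 ≥ 16.5).
2 of 2 constraints hold, so this is a separating equilibrium.

2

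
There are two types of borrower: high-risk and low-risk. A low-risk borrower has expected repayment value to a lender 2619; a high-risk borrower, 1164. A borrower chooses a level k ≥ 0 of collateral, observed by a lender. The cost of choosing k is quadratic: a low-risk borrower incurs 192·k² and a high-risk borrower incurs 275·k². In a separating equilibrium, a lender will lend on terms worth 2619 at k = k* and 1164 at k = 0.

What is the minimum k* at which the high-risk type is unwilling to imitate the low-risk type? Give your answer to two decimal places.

2.30

The high-risk type at k = 0 receives 1164; imitating at k* yields 2619 − 275·k*².
Indifference: 1164 = 2619 − 275·k*², so k*² = (2619 − 1164) / 275 ≈ 5.2909.
k* = √5.2909 ≈ 2.30.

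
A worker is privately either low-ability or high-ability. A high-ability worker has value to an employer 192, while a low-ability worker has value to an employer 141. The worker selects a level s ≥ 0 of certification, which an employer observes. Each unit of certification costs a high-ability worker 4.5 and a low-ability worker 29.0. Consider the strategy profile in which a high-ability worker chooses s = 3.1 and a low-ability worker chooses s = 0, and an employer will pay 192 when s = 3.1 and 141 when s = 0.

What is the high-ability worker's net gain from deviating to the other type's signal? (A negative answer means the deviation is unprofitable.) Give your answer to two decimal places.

-37.05

Playing s = 3.1 the high-ability worker receives 192 − 4.5 × 3.1 = 178.05.
Deviating to s = 0 yields 141 instead.
Gain from deviating: 141 − 178.05 = -37.05.
The gain is negative, so the high-ability type's incentive-compatibility constraint is satisfied.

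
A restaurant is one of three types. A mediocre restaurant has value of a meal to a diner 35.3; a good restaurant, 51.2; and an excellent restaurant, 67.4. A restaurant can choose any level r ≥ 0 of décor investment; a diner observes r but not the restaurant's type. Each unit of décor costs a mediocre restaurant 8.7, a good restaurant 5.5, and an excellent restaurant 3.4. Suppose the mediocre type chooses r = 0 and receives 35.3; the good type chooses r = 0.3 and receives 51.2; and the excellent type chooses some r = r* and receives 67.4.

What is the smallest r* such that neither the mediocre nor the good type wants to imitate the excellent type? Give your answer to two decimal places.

Good type (on-path payoff 51.2 − 5.5×0.3 = 49.55) won't mimic when 49.55 ≥ 67.4 − 5.5·r*, i.e. r* ≥ 3.25.
Mediocre type (on-path payoff 35.3) won't mimic when 35.3 ≥ 67.4 − 8.7·r*, i.e. r* ≥ 3.69.
Both must hold, so r* = max(3.69, 3.25) = 3.69. The mediocre type's constraint binds.

3.69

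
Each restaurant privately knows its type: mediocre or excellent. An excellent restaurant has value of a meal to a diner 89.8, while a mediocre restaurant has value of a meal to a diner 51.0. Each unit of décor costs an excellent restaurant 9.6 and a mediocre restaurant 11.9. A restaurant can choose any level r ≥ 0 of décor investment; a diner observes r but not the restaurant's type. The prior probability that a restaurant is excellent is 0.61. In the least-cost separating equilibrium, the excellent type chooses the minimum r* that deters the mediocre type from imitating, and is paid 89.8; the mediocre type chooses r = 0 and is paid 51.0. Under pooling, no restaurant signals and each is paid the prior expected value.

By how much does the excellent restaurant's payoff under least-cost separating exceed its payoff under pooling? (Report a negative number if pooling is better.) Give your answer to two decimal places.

Least-cost separating signal: r* solves 51.0 = 89.8 − 11.9·r*, so r* = (89.8 − 51.0)/11.9 ≈ 3.2605.
Excellent type's separating payoff: 89.8 − 9.6 × r* = 89.8 − 9.6 × (89.8 − 51.0)/11.9 = 89.8 − 372.48/11.9 ≈ 58.4992.
Pooling payoff: 0.61 × 89.8 + 0.39 × 51.0 = 74.668.
Difference: 58.4992 − 74.668 = -16.1688, i.e. -16.17 to two decimal places.
The excellent type would prefer the pooling outcome.

-16.17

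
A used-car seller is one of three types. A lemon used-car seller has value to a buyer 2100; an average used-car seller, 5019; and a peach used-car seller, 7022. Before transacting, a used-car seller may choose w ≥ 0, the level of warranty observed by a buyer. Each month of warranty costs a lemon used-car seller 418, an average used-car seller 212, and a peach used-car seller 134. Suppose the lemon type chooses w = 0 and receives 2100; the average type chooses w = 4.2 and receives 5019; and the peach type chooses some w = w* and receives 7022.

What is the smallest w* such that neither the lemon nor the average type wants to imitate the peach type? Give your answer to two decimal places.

Average type (on-path payoff 5019 − 212×4.2 = 4128.6) won't mimic when 4128.6 ≥ 7022 − 212·w*, i.e. w* ≥ 13.65.
Lemon type (on-path payoff 2100) won't mimic when 2100 ≥ 7022 − 418·w*, i.e. w* ≥ 11.78.
Both must hold, so w* = max(11.78, 13.65) = 13.65. The average type's constraint binds.

13.65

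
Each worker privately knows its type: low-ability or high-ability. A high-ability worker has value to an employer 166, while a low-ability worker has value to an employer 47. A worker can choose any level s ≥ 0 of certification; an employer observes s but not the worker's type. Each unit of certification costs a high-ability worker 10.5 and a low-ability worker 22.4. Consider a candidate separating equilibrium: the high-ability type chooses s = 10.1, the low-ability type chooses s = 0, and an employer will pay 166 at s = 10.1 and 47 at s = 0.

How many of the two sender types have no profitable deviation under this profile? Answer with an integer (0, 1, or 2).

High-ability type: signal → 166 − 10.5 × 10.1 = 59.95; deviate to 0 → 47. IC holds (59.95 ≥ 47).
Low-ability type: stay at 0 → 47; mimic → 166 − 22.4 × 10.1 = -60.24. IC holds (47 ≥ -60.24).
2 of 2 constraints hold, so this is a separating equilibrium.

2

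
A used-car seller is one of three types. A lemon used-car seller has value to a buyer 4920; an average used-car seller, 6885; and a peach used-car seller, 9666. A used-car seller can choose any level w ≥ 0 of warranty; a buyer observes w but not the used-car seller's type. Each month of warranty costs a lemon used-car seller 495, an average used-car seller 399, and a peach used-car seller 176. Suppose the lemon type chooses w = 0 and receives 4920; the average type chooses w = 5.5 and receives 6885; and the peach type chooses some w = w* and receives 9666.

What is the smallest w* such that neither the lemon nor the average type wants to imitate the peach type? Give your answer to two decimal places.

12.47

Average type (on-path payoff 6885 − 399×5.5 = 4690.5) won't mimic when 4690.5 ≥ 9666 − 399·w*, i.e. w* ≥ 12.47.
Lemon type (on-path payoff 4920) won't mimic when 4920 ≥ 9666 − 495·w*, i.e. w* ≥ 9.59.
Both must hold, so w* = max(9.59, 12.47) = 12.47. The average type's constraint binds.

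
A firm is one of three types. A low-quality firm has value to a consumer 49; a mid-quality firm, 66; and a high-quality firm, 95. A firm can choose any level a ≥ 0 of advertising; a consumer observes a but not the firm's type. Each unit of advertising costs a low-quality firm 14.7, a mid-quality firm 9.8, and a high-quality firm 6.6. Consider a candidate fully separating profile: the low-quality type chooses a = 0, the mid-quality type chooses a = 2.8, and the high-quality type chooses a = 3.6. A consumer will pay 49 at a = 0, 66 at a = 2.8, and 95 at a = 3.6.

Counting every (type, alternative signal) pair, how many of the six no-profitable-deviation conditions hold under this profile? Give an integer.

4

Mid-quality (own payoff 66 − 9.8×2.8 = 38.56): to a=0 gives 49 → profitable ✗; to a=3.6 gives 95 − 9.8×3.6 = 59.72 → profitable ✗.
High-quality (own payoff 95 − 6.6×3.6 = 71.24): to a=0 gives 49 → no gain ✓; to a=2.8 gives 66 − 6.6×2.8 = 47.52 → no gain ✓.
Low-quality (own payoff 49): to a=2.8 gives 66 − 14.7×2.8 = 24.84 → no gain ✓; to a=3.6 gives 95 − 14.7×3.6 = 42.08 → no gain ✓.
4 of the 6 constraints hold; not an equilibrium.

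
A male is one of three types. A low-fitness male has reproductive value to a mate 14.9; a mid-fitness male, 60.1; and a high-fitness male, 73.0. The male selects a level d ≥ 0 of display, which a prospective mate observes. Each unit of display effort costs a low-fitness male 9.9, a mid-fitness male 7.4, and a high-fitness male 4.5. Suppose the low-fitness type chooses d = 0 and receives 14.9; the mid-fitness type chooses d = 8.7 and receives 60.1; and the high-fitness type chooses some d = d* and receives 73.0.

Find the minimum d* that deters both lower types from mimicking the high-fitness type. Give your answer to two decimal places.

Low-fitness type (on-path payoff 14.9) won't mimic when 14.9 ≥ 73.0 − 9.9·d*, i.e. d* ≥ 5.87.
Mid-fitness type (on-path payoff 60.1 − 7.4×8.7 = -4.28) won't mimic when -4.28 ≥ 73.0 − 7.4·d*, i.e. d* ≥ 10.44.
Both must hold, so d* = max(5.87, 10.44) = 10.44. The mid-fitness type's constraint binds.

10.44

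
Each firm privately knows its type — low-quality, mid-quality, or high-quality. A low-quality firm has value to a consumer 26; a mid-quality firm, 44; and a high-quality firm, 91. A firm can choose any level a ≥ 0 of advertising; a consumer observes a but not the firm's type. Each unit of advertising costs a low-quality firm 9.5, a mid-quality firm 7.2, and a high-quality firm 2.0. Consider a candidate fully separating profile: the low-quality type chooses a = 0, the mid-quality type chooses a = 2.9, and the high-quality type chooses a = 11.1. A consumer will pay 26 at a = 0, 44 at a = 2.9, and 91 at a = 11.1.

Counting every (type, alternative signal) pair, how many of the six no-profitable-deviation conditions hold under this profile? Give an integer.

5

Mid-quality (own payoff 44 − 7.2×2.9 = 23.12): to a=0 gives 26 → profitable ✗; to a=11.1 gives 91 − 7.2×11.1 = 11.08 → no gain ✓.
Low-quality (own payoff 26): to a=2.9 gives 44 − 9.5×2.9 = 16.45 → no gain ✓; to a=11.1 gives 91 − 9.5×11.1 = -14.45 → no gain ✓.
High-quality (own payoff 91 − 2.0×11.1 = 68.8): to a=0 gives 26 → no gain ✓; to a=2.9 gives 44 − 2.0×2.9 = 38.2 → no gain ✓.
5 of the 6 constraints hold; not an equilibrium.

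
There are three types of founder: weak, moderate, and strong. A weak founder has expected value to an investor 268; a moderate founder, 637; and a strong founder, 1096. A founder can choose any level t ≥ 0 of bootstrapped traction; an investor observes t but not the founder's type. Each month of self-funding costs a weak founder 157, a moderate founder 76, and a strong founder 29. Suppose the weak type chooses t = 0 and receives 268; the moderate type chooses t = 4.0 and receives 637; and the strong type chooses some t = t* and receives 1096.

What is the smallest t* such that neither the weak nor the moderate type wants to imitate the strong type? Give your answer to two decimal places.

Moderate type (on-path payoff 637 − 76×4.0 = 333) won't mimic when 333 ≥ 1096 − 76·t*, i.e. t* ≥ 10.04.
Weak type (on-path payoff 268) won't mimic when 268 ≥ 1096 − 157·t*, i.e. t* ≥ 5.27.
Both must hold, so t* = max(5.27, 10.04) = 10.04. The moderate type's constraint binds.

10.04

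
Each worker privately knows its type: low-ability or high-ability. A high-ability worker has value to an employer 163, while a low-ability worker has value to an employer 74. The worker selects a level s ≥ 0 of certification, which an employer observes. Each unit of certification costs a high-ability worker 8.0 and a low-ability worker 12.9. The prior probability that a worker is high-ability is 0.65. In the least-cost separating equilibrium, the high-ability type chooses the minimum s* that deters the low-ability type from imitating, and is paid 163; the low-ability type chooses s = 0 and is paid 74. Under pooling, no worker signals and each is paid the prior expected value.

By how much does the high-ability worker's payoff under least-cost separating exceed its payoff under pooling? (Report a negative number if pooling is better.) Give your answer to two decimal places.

Least-cost separating signal: s* solves 74 = 163 − 12.9·s*, so s* = (163 − 74)/12.9 ≈ 6.8992.
High-ability type's separating payoff: 163 − 8.0 × s* = 163 − 8.0 × (163 − 74)/12.9 = 163 − 712/12.9 ≈ 107.8062.
Pooling payoff: 0.65 × 163 + 0.35 × 74 = 131.85.
Difference: 107.8062 − 131.85 = -24.0438, i.e. -24.04 to two decimal places.
The high-ability type would prefer the pooling outcome.

-24.04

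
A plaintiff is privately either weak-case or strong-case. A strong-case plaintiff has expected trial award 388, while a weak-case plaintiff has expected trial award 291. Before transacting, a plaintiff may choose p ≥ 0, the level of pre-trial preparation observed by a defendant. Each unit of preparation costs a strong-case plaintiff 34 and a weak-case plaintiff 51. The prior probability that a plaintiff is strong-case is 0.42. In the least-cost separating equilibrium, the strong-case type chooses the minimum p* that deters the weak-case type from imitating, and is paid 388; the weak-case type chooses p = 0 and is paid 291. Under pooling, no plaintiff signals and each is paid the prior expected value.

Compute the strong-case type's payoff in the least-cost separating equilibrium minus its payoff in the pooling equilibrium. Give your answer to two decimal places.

-8.41

Least-cost separating signal: p* solves 291 = 388 − 51·p*, so p* = (388 − 291)/51 ≈ 1.9020.
Strong-case type's separating payoff: 388 − 34 × p* = 388 − 34 × (388 − 291)/51 = 388 − 3298/51 ≈ 323.3333.
Pooling payoff: 0.42 × 388 + 0.58 × 291 = 331.74.
Difference: 323.3333 − 331.74 = -8.4067, i.e. -8.41 to two decimal places.
The strong-case type would prefer the pooling outcome.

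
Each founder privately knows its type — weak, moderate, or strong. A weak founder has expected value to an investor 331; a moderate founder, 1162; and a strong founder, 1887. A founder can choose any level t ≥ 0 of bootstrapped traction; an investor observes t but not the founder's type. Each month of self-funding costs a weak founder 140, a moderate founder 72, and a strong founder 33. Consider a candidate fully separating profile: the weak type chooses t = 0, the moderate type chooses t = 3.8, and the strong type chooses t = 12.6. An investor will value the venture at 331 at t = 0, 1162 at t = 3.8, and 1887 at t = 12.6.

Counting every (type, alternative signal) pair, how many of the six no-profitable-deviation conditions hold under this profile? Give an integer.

4

Weak (own payoff 331): to t=3.8 gives 1162 − 140×3.8 = 630 → profitable ✗; to t=12.6 gives 1887 − 140×12.6 = 123 → no gain ✓.
Strong (own payoff 1887 − 33×12.6 = 1471.2): to t=0 gives 331 → no gain ✓; to t=3.8 gives 1162 − 33×3.8 = 1036.6 → no gain ✓.
Moderate (own payoff 1162 − 72×3.8 = 888.4): to t=0 gives 331 → no gain ✓; to t=12.6 gives 1887 − 72×12.6 = 979.8 → profitable ✗.
4 of the 6 constraints hold; not an equilibrium.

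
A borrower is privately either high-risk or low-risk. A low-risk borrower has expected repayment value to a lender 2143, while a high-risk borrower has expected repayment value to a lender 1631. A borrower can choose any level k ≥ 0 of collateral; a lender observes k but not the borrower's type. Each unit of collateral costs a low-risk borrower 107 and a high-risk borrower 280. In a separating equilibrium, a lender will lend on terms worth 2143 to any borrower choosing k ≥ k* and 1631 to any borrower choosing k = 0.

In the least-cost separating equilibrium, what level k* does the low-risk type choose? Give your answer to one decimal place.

1.8

A high-risk borrower choosing k = 0 receives 1631.
Imitating at k* instead would pay 2143 at cost 280·k*, netting 2143 − 280·k*.
Indifference: 1631 = 2143 − 280·k*, so k* = (2143 − 1631) / 280 ≈ 1.8.
This is the high-risk type's binding incentive-compatibility constraint; any k ≥ 1.8 sustains separation on that side.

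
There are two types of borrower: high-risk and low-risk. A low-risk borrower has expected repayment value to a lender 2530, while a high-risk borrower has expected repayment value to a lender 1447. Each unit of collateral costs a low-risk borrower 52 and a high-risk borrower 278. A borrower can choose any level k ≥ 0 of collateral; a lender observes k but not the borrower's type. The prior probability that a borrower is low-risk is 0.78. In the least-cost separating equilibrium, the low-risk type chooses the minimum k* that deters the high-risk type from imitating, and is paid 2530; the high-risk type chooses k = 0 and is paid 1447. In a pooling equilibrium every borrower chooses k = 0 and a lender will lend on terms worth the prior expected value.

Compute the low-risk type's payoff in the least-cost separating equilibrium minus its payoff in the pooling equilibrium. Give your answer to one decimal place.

Least-cost separating signal: k* solves 1447 = 2530 − 278·k*, so k* = (2530 − 1447)/278 ≈ 3.8957.
Low-risk type's separating payoff: 2530 − 52 × k* = 2530 − 52 × (2530 − 1447)/278 = 2530 − 56316/278 ≈ 2327.424.
Pooling payoff: 0.78 × 2530 + 0.22 × 1447 = 2291.74.
Difference: 2327.424 − 2291.74 = 35.684, i.e. 35.7 to one decimal place.
The low-risk type prefers to separate.

35.7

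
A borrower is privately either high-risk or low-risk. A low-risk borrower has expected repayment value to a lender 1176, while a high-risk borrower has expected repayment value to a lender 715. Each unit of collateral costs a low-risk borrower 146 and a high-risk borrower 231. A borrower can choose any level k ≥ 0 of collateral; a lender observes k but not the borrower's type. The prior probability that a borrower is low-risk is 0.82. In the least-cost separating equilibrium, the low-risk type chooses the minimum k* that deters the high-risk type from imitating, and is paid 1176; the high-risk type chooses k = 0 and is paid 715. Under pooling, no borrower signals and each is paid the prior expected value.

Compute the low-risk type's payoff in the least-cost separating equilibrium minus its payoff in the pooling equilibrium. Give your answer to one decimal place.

-208.4

Least-cost separating signal: k* solves 715 = 1176 − 231·k*, so k* = (1176 − 715)/231 ≈ 1.9957.
Low-risk type's separating payoff: 1176 − 146 × k* = 1176 − 146 × (1176 − 715)/231 = 1176 − 67306/231 ≈ 884.632.
Pooling payoff: 0.82 × 1176 + 0.18 × 715 = 1093.02.
Difference: 884.632 − 1093.02 = -208.388, i.e. -208.4 to one decimal place.
The low-risk type would prefer the pooling outcome.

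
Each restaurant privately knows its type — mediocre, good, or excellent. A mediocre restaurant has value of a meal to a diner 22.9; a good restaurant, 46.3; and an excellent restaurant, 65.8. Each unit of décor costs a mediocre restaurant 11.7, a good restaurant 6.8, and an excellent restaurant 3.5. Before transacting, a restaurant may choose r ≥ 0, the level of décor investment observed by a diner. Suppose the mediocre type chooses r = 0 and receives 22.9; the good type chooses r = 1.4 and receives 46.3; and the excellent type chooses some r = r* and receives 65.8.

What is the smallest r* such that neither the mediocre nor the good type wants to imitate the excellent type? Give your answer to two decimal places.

Good type (on-path payoff 46.3 − 6.8×1.4 = 36.78) won't mimic when 36.78 ≥ 65.8 − 6.8·r*, i.e. r* ≥ 4.27.
Mediocre type (on-path payoff 22.9) won't mimic when 22.9 ≥ 65.8 − 11.7·r*, i.e. r* ≥ 3.67.
Both must hold, so r* = max(3.67, 4.27) = 4.27. The good type's constraint binds.

4.27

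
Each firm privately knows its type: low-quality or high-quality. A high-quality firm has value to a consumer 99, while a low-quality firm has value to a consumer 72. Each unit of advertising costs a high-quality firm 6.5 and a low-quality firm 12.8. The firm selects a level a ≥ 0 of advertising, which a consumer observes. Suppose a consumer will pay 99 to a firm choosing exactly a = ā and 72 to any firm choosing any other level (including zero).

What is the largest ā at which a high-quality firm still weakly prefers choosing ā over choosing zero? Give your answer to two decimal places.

4.15

Choosing ā yields the high-quality type 99 − 6.5·ā; choosing zero yields 72.
The high-quality type is indifferent at 99 − 6.5·ā = 72, i.e. ā = (99 − 72) / 6.5 ≈ 4.15.
For any ā above 4.15 the high-quality type would rather pool at zero, so separation collapses.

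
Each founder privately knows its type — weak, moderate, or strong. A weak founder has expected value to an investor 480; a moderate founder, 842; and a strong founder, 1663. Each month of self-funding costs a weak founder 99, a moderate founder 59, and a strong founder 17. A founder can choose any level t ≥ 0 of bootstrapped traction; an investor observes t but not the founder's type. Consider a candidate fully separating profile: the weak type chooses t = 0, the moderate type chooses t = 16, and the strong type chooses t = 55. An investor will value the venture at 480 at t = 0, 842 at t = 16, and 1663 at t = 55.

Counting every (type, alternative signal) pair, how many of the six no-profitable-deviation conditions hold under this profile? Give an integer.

5

Weak (own payoff 480): to t=16 gives 842 − 99×16 = -742 → no gain ✓; to t=55 gives 1663 − 99×55 = -3782 → no gain ✓.
Strong (own payoff 1663 − 17×55 = 728): to t=0 gives 480 → no gain ✓; to t=16 gives 842 − 17×16 = 570 → no gain ✓.
Moderate (own payoff 842 − 59×16 = -102): to t=0 gives 480 → profitable ✗; to t=55 gives 1663 − 59×55 = -1582 → no gain ✓.
5 of the 6 constraints hold; not an equilibrium.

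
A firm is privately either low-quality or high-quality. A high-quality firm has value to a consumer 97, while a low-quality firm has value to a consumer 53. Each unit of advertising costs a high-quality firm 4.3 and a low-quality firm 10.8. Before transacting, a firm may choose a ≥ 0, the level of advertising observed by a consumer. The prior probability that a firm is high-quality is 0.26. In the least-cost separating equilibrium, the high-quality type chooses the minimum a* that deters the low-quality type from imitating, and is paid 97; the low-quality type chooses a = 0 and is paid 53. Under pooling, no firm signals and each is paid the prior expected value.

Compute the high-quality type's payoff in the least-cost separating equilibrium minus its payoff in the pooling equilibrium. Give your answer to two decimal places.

15.04

Least-cost separating signal: a* solves 53 = 97 − 10.8·a*, so a* = (97 − 53)/10.8 ≈ 4.0741.
High-quality type's separating payoff: 97 − 4.3 × a* = 97 − 4.3 × (97 − 53)/10.8 = 97 − 189.2/10.8 ≈ 79.4815.
Pooling payoff: 0.26 × 97 + 0.74 × 53 = 64.44.
Difference: 79.4815 − 64.44 = 15.0415, i.e. 15.04 to two decimal places.
The high-quality type prefers to separate.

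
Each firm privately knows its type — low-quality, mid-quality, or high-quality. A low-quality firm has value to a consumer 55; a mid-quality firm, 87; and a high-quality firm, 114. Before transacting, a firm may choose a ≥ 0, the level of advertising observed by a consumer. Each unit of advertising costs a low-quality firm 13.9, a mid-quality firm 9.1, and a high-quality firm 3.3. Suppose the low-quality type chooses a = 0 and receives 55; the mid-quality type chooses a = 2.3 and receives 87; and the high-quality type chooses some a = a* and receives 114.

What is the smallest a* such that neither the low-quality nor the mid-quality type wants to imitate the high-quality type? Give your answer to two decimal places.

5.27

Low-quality type (on-path payoff 55) won't mimic when 55 ≥ 114 − 13.9·a*, i.e. a* ≥ 4.24.
Mid-quality type (on-path payoff 87 − 9.1×2.3 = 66.07) won't mimic when 66.07 ≥ 114 − 9.1·a*, i.e. a* ≥ 5.27.
Both must hold, so a* = max(4.24, 5.27) = 5.27. The mid-quality type's constraint binds.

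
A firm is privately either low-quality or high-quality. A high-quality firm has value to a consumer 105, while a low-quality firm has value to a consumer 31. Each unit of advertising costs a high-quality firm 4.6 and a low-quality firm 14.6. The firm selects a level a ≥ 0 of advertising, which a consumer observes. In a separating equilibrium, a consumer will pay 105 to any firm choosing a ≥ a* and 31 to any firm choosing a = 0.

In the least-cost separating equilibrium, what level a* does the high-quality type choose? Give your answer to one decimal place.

5.1

A low-quality firm choosing a = 0 receives 31.
Imitating at a* instead would pay 105 at cost 14.6·a*, netting 105 − 14.6·a*.
Indifference: 31 = 105 − 14.6·a*, so a* = (105 − 31) / 14.6 ≈ 5.1.
This is the low-quality type's binding incentive-compatibility constraint; any a ≥ 5.1 sustains separation on that side.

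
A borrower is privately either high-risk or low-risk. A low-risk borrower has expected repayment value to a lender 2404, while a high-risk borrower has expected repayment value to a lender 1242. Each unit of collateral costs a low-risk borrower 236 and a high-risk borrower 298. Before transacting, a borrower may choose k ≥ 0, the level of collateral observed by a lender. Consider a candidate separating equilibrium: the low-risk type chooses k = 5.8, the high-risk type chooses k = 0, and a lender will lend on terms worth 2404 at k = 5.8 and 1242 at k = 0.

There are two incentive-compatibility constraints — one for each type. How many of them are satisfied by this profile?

1

Low-risk type: signal → 2404 − 236 × 5.8 = 1035.2; deviate to 0 → 1242. IC fails (1035.2 < 1242).
High-risk type: stay at 0 → 1242; mimic → 2404 − 298 × 5.8 = 675.6. IC holds (1242 ≥ 675.6).
1 of 2 constraints hold, so this profile is not an equilibrium.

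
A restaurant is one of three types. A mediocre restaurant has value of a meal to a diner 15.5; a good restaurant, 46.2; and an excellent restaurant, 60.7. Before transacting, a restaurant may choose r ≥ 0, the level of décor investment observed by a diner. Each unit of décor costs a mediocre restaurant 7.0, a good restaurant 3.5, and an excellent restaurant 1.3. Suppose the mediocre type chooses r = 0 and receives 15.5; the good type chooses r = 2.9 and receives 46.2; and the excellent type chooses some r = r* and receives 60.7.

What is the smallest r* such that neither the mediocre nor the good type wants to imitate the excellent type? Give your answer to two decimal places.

Mediocre type (on-path payoff 15.5) won't mimic when 15.5 ≥ 60.7 − 7.0·r*, i.e. r* ≥ 6.46.
Good type (on-path payoff 46.2 − 3.5×2.9 = 36.05) won't mimic when 36.05 ≥ 60.7 − 3.5·r*, i.e. r* ≥ 7.04.
Both must hold, so r* = max(6.46, 7.04) = 7.04. The good type's constraint binds.

7.04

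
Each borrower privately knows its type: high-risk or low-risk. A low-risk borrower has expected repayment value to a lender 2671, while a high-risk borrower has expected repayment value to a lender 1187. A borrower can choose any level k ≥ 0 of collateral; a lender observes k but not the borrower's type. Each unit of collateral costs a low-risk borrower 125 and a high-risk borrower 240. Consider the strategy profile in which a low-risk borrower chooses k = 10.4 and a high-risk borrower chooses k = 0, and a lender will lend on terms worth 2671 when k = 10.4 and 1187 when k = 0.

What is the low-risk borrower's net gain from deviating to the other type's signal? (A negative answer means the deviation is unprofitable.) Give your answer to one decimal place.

-184.0

Playing k = 10.4 the low-risk borrower receives 2671 − 125 × 10.4 = 1371.
Deviating to k = 0 yields 1187 instead.
Gain from deviating: 1187 − 1371 = -184.0.
The gain is negative, so the low-risk type's incentive-compatibility constraint is satisfied.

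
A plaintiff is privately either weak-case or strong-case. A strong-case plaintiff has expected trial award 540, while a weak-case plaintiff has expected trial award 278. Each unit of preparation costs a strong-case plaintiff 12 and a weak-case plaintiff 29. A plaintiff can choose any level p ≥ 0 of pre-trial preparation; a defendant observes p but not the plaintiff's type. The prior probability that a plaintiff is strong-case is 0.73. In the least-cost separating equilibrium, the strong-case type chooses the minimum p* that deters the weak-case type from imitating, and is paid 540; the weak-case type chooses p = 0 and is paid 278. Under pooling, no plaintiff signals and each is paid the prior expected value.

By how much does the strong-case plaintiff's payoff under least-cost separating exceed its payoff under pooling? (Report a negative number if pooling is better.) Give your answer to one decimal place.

Least-cost separating signal: p* solves 278 = 540 − 29·p*, so p* = (540 − 278)/29 ≈ 9.0345.
Strong-case type's separating payoff: 540 − 12 × p* = 540 − 12 × (540 − 278)/29 = 540 − 3144/29 ≈ 431.586.
Pooling payoff: 0.73 × 540 + 0.27 × 278 = 469.26.
Difference: 431.586 − 469.26 = -37.674, i.e. -37.7 to one decimal place.
The strong-case type would prefer the pooling outcome.

-37.7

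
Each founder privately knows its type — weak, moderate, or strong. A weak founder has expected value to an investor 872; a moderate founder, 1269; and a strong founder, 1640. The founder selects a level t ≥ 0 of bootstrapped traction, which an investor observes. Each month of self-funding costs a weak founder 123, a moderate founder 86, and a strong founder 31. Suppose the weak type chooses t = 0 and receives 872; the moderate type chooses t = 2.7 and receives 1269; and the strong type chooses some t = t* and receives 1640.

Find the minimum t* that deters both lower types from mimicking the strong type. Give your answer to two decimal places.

Weak type (on-path payoff 872) won't mimic when 872 ≥ 1640 − 123·t*, i.e. t* ≥ 6.24.
Moderate type (on-path payoff 1269 − 86×2.7 = 1036.8) won't mimic when 1036.8 ≥ 1640 − 86·t*, i.e. t* ≥ 7.01.
Both must hold, so t* = max(6.24, 7.01) = 7.01. The moderate type's constraint binds.

7.01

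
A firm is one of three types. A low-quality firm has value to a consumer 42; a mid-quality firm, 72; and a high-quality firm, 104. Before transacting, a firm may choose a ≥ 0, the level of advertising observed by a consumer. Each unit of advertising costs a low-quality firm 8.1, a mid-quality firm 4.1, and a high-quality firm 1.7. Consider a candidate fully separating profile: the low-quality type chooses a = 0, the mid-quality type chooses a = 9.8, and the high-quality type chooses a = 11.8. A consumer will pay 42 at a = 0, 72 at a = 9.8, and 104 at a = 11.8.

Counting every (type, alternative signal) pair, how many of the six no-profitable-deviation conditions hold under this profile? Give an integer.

4

Mid-quality (own payoff 72 − 4.1×9.8 = 31.82): to a=0 gives 42 → profitable ✗; to a=11.8 gives 104 − 4.1×11.8 = 55.62 → profitable ✗.
Low-quality (own payoff 42): to a=9.8 gives 72 − 8.1×9.8 = -7.38 → no gain ✓; to a=11.8 gives 104 − 8.1×11.8 = 8.42 → no gain ✓.
High-quality (own payoff 104 − 1.7×11.8 = 83.94): to a=0 gives 42 → no gain ✓; to a=9.8 gives 72 − 1.7×9.8 = 55.34 → no gain ✓.
4 of the 6 constraints hold; not an equilibrium.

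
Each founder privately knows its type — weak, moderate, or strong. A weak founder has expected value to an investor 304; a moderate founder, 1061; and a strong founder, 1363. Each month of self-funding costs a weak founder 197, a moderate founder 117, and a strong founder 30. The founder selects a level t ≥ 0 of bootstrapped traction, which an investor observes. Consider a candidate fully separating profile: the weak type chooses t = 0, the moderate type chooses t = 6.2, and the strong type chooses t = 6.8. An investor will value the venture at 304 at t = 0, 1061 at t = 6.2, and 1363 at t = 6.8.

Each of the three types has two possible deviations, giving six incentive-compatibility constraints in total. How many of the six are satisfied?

Weak (own payoff 304): to t=6.2 gives 1061 − 197×6.2 = -160.4 → no gain ✓; to t=6.8 gives 1363 − 197×6.8 = 23.4 → no gain ✓.
Strong (own payoff 1363 − 30×6.8 = 1159): to t=0 gives 304 → no gain ✓; to t=6.2 gives 1061 − 30×6.2 = 875 → no gain ✓.
Moderate (own payoff 1061 − 117×6.2 = 335.6): to t=0 gives 304 → no gain ✓; to t=6.8 gives 1363 − 117×6.8 = 567.4 → profitable ✗.
5 of the 6 constraints hold; not an equilibrium.

5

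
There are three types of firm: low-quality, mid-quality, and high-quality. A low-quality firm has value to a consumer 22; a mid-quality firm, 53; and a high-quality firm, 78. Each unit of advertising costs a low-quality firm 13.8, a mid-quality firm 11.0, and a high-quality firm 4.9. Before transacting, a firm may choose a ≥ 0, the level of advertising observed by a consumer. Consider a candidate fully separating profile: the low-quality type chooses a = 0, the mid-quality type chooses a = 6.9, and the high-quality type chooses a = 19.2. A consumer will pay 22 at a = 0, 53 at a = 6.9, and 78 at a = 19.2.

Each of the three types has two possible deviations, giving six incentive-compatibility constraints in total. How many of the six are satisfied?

Mid-quality (own payoff 53 − 11.0×6.9 = -22.9): to a=0 gives 22 → profitable ✗; to a=19.2 gives 78 − 11.0×19.2 = -133.2 → no gain ✓.
Low-quality (own payoff 22): to a=6.9 gives 53 − 13.8×6.9 = -42.22 → no gain ✓; to a=19.2 gives 78 − 13.8×19.2 = -186.96 → no gain ✓.
High-quality (own payoff 78 − 4.9×19.2 = -16.08): to a=0 gives 22 → profitable ✗; to a=6.9 gives 53 − 4.9×6.9 = 19.19 → profitable ✗.
3 of the 6 constraints hold; not an equilibrium.

3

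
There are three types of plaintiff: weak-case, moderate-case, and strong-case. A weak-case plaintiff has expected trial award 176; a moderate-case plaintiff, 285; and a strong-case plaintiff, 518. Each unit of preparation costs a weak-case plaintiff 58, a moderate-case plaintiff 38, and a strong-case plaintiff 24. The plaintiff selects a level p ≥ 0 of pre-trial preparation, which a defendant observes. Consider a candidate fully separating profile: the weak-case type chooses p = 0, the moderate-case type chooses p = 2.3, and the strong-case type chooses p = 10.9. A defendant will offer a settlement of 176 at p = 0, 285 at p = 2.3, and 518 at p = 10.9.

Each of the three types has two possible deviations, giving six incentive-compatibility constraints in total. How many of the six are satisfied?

6

Weak-case (own payoff 176): to p=2.3 gives 285 − 58×2.3 = 151.6 → no gain ✓; to p=10.9 gives 518 − 58×10.9 = -114.2 → no gain ✓.
Moderate-case (own payoff 285 − 38×2.3 = 197.6): to p=0 gives 176 → no gain ✓; to p=10.9 gives 518 − 38×10.9 = 103.8 → no gain ✓.
Strong-case (own payoff 518 − 24×10.9 = 256.4): to p=0 gives 176 → no gain ✓; to p=2.3 gives 285 − 24×2.3 = 229.8 → no gain ✓.
6 of the 6 constraints hold; this profile is a separating equilibrium.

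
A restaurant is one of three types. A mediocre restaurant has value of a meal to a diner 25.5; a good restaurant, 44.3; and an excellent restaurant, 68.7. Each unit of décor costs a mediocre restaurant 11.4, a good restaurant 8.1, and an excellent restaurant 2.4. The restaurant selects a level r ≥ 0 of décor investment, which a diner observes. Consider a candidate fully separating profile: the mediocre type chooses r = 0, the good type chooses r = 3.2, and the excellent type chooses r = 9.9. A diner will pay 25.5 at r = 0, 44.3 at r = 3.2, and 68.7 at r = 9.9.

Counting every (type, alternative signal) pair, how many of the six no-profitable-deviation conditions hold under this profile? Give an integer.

5

Mediocre (own payoff 25.5): to r=3.2 gives 44.3 − 11.4×3.2 = 7.82 → no gain ✓; to r=9.9 gives 68.7 − 11.4×9.9 = -44.16 → no gain ✓.
Good (own payoff 44.3 − 8.1×3.2 = 18.38): to r=0 gives 25.5 → profitable ✗; to r=9.9 gives 68.7 − 8.1×9.9 = -11.49 → no gain ✓.
Excellent (own payoff 68.7 − 2.4×9.9 = 44.94): to r=0 gives 25.5 → no gain ✓; to r=3.2 gives 44.3 − 2.4×3.2 = 36.62 → no gain ✓.
5 of the 6 constraints hold; not an equilibrium.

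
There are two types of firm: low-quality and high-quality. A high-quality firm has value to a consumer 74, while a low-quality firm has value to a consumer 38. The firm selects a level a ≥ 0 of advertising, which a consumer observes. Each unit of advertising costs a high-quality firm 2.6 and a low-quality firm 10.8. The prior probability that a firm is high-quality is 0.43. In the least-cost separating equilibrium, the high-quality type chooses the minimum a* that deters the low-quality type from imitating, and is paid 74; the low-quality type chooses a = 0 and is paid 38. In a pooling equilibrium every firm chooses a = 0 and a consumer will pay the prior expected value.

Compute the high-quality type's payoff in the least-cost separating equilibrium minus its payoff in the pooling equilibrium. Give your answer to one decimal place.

11.9

Least-cost separating signal: a* solves 38 = 74 − 10.8·a*, so a* = (74 − 38)/10.8 ≈ 3.3333.
High-quality type's separating payoff: 74 − 2.6 × a* = 74 − 2.6 × (74 − 38)/10.8 = 74 − 93.6/10.8 ≈ 65.333.
Pooling payoff: 0.43 × 74 + 0.57 × 38 = 53.48.
Difference: 65.333 − 53.48 = 11.853, i.e. 11.9 to one decimal place.
The high-quality type prefers to separate.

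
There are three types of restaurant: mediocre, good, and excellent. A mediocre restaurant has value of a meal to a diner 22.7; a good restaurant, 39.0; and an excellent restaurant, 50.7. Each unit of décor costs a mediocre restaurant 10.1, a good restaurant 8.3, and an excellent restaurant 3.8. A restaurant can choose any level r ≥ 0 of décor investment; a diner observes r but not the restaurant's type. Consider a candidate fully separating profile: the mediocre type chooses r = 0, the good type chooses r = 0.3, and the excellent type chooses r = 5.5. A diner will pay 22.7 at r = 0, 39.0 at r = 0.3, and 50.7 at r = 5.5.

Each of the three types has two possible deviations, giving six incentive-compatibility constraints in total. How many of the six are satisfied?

4

Good (own payoff 39.0 − 8.3×0.3 = 36.51): to r=0 gives 22.7 → no gain ✓; to r=5.5 gives 50.7 − 8.3×5.5 = 5.05 → no gain ✓.
Excellent (own payoff 50.7 − 3.8×5.5 = 29.8): to r=0 gives 22.7 → no gain ✓; to r=0.3 gives 39.0 − 3.8×0.3 = 37.86 → profitable ✗.
Mediocre (own payoff 22.7): to r=0.3 gives 39.0 − 10.1×0.3 = 35.97 → profitable ✗; to r=5.5 gives 50.7 − 10.1×5.5 = -4.85 → no gain ✓.
4 of the 6 constraints hold; not an equilibrium.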